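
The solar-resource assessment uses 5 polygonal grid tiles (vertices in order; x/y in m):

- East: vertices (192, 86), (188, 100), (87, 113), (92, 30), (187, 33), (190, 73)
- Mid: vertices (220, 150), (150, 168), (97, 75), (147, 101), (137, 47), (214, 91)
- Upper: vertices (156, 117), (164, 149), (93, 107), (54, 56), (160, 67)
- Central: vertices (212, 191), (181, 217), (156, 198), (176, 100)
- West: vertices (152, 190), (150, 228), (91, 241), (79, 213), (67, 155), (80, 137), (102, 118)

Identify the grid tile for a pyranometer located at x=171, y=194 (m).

Central

Cast a ray rightward from (171, 194). For each polygon, the edges (by vertex number in listed order) whose endpoints lie on opposite sides of y = 194, where each meets that height, and whether that is right or left of the point:
East: no edge straddles that height → 0 crossings.
Mid: no edge straddles that height → 0 crossings.
Upper: no edge straddles that height → 0 crossings.
Central: 1–2 at x≈208.4 (right), 3–4 at x≈156.8 (left) → 1 crossing.
West: 1–2 at x≈151.8 (left), 4–5 at x≈75.1 (left) → 0 crossings.
Only Central has an odd count, so the point is inside Central.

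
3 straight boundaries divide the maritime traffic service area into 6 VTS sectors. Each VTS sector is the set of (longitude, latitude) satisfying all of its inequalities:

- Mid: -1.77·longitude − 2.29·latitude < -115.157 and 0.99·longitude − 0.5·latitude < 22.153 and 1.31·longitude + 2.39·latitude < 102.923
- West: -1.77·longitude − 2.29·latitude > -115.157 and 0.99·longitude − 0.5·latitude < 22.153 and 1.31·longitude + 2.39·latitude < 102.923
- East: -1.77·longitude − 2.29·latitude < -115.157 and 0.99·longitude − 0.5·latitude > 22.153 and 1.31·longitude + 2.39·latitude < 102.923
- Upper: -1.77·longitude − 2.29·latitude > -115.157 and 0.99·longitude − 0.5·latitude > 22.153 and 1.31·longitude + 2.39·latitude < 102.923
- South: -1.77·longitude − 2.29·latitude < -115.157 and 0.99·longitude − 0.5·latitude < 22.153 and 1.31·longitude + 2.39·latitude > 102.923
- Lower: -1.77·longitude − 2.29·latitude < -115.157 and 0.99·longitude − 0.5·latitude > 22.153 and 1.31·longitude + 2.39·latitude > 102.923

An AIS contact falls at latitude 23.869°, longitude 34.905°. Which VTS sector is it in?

East

-1.77·34.905 − 2.29·23.869 = -116.442, which is < -115.157
0.99·34.905 − 0.5·23.869 = 22.621, which is > 22.153
1.31·34.905 + 2.39·23.869 = 102.772, which is < 102.923
This sign pattern matches East.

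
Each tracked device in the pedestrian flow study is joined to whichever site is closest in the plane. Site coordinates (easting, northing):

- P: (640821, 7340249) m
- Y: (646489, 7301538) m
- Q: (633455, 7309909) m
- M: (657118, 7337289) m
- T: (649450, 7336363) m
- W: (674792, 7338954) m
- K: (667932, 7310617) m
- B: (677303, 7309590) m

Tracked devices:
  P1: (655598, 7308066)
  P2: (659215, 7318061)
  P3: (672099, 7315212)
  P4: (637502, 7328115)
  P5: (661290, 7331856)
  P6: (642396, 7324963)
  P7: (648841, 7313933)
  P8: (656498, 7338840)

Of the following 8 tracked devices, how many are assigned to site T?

P1 → Y
P2 → K
P3 → K
P4 → P
P5 → M
P6 → T
P7 → Y
P8 → M
1 of the 8 goes to T.

1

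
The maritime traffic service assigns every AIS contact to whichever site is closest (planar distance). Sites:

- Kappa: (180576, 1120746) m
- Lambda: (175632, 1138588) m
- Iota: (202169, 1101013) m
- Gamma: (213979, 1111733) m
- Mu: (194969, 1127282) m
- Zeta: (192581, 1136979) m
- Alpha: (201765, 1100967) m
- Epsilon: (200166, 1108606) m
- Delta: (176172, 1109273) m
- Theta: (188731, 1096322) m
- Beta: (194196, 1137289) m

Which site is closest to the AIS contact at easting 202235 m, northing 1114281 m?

Squared distances to each site:
Kappa: 510908506.000; Lambda: 1298549858.000; Iota: 176044180.000; Gamma: 144413840.000; Mu: 221820757.000; Zeta: 608398920.000; Alpha: 177483496.000; Epsilon: 36486386.000; Delta: 704360033.000; Theta: 504883697.000; Beta: 593993585.000.
Minimum at Epsilon.

Epsilon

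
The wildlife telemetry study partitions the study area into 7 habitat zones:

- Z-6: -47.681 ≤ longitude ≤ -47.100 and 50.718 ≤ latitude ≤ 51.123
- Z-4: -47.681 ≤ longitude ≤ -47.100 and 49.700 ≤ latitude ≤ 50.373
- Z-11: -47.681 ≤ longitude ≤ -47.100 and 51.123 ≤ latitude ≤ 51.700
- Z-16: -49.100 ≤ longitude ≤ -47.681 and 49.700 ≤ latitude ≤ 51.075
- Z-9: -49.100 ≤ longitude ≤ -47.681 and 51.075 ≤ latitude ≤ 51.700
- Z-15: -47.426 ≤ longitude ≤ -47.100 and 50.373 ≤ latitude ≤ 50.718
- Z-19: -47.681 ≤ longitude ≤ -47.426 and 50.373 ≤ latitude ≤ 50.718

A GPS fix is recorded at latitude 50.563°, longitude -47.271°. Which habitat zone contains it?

Z-15

The point has longitude = -47.271 and latitude = 50.563.
Only Z-15 satisfies -47.426 ≤ longitude ≤ -47.100 and 50.373 ≤ latitude ≤ 50.718.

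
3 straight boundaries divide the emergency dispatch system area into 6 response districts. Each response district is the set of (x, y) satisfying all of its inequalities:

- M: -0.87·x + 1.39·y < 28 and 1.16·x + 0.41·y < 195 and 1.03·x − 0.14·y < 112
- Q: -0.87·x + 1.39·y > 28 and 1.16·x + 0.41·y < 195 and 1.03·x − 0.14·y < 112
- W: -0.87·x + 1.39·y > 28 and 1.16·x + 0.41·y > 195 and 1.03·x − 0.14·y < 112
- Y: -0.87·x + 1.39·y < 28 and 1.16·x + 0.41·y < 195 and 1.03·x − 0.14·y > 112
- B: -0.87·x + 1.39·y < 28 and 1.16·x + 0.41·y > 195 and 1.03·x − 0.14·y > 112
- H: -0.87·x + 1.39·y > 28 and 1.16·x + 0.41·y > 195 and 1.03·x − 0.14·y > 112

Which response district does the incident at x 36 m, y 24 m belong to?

M

-0.87·36 + 1.39·24 = 2.040, which is < 28
1.16·36 + 0.41·24 = 51.600, which is < 195
1.03·36 − 0.14·24 = 33.720, which is < 112
This sign pattern matches M.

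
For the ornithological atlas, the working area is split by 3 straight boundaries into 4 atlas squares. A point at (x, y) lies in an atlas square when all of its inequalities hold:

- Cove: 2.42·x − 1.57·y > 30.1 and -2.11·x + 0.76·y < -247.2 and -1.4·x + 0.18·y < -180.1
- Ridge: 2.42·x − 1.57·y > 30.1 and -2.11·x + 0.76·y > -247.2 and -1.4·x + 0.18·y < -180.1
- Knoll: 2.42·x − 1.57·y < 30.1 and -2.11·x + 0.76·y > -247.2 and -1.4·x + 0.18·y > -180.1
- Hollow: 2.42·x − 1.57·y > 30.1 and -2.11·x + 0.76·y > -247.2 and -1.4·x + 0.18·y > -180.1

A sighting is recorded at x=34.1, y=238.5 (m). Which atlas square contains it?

2.42·34.1 − 1.57·238.5 = -291.923, which is < 30.1
-2.11·34.1 + 0.76·238.5 = 109.309, which is > -247.2
-1.4·34.1 + 0.18·238.5 = -4.810, which is > -180.1
This sign pattern matches Knoll.

Knoll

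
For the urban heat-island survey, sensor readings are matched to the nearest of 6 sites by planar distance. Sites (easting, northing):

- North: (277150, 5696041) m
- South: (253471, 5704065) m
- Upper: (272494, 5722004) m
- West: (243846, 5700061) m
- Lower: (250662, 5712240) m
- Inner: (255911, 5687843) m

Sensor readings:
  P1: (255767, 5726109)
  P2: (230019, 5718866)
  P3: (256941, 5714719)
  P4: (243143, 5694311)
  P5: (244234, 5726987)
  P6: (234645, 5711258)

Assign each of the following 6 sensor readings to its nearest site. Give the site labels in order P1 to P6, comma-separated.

Lower, Lower, Lower, West, Lower, West

P1 → Lower (d²=218410186.00)
P2 → Lower (d²=470037325.00)
P3 → Lower (d²=45571282.00)
P4 → West (d²=33556709.00)
P5 → Lower (d²=258793193.00)
P6 → West (d²=210031210.00)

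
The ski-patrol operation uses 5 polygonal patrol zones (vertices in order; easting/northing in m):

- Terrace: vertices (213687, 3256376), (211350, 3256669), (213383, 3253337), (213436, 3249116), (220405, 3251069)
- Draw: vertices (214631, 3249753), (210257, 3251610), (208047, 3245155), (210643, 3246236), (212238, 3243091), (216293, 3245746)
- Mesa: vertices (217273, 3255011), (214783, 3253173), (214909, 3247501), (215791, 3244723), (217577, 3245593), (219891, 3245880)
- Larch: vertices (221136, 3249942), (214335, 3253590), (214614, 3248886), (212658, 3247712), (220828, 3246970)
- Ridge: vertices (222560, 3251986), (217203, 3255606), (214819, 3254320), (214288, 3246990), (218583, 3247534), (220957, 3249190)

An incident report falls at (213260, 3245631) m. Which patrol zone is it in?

Cast a ray rightward from (213260, 3245631). For each polygon, the edges (by vertex number in listed order) whose endpoints lie on opposite sides of northing = 3245631, where each meets that height, and whether that is right or left of the point:
Terrace: no edge straddles that height → 0 crossings.
Draw: 2–3 at easting≈208210.0 (left), 3–4 at easting≈209190.1 (left), 4–5 at easting≈210949.8 (left), 5–6 at easting≈216117.4 (right) → 1 crossing.
Mesa: 3–4 at easting≈215502.7 (right), 5–6 at easting≈217883.4 (right) → 2 crossings.
Larch: no edge straddles that height → 0 crossings.
Ridge: no edge straddles that height → 0 crossings.
Only Draw has an odd count, so the point is inside Draw.

Draw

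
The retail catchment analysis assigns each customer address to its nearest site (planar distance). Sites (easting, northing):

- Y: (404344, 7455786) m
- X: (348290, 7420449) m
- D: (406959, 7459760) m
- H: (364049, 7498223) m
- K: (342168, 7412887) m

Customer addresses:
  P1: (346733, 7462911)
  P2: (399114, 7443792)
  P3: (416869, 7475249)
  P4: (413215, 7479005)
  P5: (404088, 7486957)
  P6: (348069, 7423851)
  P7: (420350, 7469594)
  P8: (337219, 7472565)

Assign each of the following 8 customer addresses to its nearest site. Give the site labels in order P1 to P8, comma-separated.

H, Y, D, D, D, X, D, H

P1 → H (d²=1546781200.00)
P2 → Y (d²=171208936.00)
P3 → D (d²=338117221.00)
P4 → D (d²=409507561.00)
P5 → D (d²=747919450.00)
P6 → X (d²=11622445.00)
P7 → D (d²=276026437.00)
P8 → H (d²=1378181864.00)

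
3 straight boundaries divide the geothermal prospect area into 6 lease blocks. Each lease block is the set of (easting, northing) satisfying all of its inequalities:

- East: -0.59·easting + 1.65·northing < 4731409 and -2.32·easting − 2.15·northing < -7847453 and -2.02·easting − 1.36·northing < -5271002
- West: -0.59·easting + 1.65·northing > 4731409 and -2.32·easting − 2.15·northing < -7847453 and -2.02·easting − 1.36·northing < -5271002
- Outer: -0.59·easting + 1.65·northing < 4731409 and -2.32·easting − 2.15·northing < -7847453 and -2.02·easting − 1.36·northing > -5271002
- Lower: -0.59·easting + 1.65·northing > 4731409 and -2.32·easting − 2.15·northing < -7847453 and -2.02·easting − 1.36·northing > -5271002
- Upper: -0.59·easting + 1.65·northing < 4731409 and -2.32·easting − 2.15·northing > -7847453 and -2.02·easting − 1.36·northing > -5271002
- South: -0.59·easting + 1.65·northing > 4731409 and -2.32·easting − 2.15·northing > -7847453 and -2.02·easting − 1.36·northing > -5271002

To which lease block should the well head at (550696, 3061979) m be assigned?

East

-0.59·550696 + 1.65·3061979 = 4727354.710, which is < 4731409
-2.32·550696 − 2.15·3061979 = -7860869.570, which is < -7847453
-2.02·550696 − 1.36·3061979 = -5276697.360, which is < -5271002
This sign pattern matches East.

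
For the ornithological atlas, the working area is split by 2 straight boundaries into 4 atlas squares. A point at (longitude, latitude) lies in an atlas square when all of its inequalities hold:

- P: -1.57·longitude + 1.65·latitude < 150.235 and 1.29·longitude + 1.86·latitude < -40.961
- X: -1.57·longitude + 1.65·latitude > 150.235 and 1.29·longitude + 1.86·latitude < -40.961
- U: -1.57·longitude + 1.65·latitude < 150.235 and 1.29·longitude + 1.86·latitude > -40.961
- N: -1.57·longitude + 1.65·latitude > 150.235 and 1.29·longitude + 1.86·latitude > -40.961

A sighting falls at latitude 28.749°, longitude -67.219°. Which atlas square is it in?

N

-1.57·-67.219 + 1.65·28.749 = 152.970, which is > 150.235
1.29·-67.219 + 1.86·28.749 = -33.239, which is > -40.961
This sign pattern matches N.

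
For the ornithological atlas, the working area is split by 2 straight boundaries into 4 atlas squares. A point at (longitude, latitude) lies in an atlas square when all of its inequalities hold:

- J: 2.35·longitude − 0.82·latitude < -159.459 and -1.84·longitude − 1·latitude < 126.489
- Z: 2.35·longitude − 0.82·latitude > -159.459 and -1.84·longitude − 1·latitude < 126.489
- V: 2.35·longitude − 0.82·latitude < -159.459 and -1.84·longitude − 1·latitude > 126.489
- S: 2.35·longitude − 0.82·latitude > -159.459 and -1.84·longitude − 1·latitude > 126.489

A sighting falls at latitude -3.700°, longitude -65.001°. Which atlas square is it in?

Z

2.35·-65.001 − 0.82·-3.700 = -149.718, which is > -159.459
-1.84·-65.001 − 1·-3.700 = 123.302, which is < 126.489
This sign pattern matches Z.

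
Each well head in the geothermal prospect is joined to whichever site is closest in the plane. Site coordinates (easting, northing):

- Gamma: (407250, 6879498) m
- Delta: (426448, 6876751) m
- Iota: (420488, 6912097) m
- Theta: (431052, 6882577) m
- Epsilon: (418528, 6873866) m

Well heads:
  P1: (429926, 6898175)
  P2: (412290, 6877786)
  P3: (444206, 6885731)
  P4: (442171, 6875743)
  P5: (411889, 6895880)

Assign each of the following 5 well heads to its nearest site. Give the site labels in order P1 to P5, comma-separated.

Theta, Gamma, Theta, Theta, Gamma

P1 → Theta (d²=244565480.00)
P2 → Gamma (d²=28332544.00)
P3 → Theta (d²=182975432.00)
P4 → Theta (d²=170335717.00)
P5 → Gamma (d²=289890245.00)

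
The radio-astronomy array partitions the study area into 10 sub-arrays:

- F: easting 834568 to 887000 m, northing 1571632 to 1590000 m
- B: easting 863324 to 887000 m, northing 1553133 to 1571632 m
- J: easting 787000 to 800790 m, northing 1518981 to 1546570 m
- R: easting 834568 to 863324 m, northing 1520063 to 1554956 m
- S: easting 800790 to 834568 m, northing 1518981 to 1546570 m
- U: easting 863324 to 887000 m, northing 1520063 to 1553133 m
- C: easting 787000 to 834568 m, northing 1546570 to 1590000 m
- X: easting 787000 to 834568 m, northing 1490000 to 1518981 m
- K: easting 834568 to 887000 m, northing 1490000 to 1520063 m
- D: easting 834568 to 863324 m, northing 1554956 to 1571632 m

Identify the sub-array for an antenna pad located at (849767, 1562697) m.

D

The point has easting = 849767 and northing = 1562697.
Only D satisfies 834568 ≤ easting ≤ 863324 and 1554956 ≤ northing ≤ 1571632.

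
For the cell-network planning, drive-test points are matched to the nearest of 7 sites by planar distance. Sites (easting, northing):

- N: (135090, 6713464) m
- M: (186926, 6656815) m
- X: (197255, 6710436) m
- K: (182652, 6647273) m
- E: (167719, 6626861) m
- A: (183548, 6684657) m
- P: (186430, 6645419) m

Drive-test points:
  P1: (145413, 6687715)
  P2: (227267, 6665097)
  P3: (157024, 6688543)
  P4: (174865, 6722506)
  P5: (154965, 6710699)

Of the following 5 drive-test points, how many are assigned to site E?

0

P1 → N
P2 → M
P3 → A
P4 → X
P5 → N
0 of the 5 go to E.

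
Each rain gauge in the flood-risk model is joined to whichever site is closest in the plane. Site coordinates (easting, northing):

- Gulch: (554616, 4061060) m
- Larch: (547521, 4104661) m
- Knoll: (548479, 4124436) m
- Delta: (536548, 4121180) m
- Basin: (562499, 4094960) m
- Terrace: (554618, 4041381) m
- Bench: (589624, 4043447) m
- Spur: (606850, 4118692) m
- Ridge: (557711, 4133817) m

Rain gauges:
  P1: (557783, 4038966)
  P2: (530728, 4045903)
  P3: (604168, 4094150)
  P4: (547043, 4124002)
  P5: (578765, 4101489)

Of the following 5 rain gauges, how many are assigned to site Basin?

1

P1 → Terrace
P2 → Terrace
P3 → Spur
P4 → Knoll
P5 → Basin
1 of the 5 goes to Basin.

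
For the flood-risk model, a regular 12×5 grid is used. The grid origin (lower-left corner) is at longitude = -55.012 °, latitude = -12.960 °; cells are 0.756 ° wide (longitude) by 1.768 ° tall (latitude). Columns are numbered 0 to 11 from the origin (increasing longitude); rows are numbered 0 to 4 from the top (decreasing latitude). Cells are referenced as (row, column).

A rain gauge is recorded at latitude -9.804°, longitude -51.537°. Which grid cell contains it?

Column index: ⌊(-51.537 − -55.012) / 0.756⌋ = ⌊4.597⌋ = 4
Row offset from origin: ⌊(-9.804 − -12.960) / 1.768⌋ = ⌊1.785⌋ = 1 → row 3 (counted from top)

(3, 4)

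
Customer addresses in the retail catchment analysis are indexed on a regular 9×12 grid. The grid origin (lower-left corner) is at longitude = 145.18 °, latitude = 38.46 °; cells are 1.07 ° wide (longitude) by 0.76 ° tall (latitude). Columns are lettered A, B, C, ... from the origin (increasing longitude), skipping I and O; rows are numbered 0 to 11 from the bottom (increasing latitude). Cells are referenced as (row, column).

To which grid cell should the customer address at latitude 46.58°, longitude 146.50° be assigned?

Column index: ⌊(146.50 − 145.18) / 1.07⌋ = ⌊1.234⌋ = 1 → column B
Row offset from origin: ⌊(46.58 − 38.46) / 0.76⌋ = ⌊10.684⌋ = 10 → row 10

(10, B)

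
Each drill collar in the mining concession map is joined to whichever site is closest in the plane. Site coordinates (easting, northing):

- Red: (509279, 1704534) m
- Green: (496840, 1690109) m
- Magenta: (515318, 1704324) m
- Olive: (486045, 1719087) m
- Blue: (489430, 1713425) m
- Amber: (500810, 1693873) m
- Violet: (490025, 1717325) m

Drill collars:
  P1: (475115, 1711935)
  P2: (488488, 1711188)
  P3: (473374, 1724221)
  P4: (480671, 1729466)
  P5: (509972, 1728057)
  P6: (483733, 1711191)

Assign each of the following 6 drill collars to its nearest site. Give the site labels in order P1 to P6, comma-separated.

Olive, Blue, Olive, Olive, Violet, Blue

P1 → Olive (d²=170616004.00)
P2 → Blue (d²=5891533.00)
P3 → Olive (d²=186912197.00)
P4 → Olive (d²=136603517.00)
P5 → Violet (d²=513058633.00)
P6 → Blue (d²=37446565.00)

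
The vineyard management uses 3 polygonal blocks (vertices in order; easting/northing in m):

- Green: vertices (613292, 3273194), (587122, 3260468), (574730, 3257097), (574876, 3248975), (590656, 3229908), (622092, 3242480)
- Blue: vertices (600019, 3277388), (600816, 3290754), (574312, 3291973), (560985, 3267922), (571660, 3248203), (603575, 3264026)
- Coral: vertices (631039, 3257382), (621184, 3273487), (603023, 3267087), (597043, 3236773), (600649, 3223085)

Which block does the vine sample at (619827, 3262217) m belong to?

Coral

Cast a ray rightward from (619827, 3262217). For each polygon, the edges (by vertex number in listed order) whose endpoints lie on opposite sides of northing = 3262217, where each meets that height, and whether that is right or left of the point:
Green: 1–2 at easting≈590718.7 (left), 6–1 at easting≈616437.1 (left) → 0 crossings.
Blue: 4–5 at easting≈564073.4 (left), 5–6 at easting≈599926.2 (left) → 0 crossings.
Coral: 1–2 at easting≈628080.4 (right), 3–4 at easting≈602062.3 (left) → 1 crossing.
Only Coral has an odd count, so the point is inside Coral.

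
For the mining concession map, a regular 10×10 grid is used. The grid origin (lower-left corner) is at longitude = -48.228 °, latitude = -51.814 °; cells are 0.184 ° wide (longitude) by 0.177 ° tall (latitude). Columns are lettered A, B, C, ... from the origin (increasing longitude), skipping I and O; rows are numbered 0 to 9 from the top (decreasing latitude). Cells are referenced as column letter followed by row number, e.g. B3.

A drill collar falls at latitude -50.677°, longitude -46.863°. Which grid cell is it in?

Column index: ⌊(-46.863 − -48.228) / 0.184⌋ = ⌊7.418⌋ = 7 → column H
Row offset from origin: ⌊(-50.677 − -51.814) / 0.177⌋ = ⌊6.424⌋ = 6 → row 3 (counted from top)

H3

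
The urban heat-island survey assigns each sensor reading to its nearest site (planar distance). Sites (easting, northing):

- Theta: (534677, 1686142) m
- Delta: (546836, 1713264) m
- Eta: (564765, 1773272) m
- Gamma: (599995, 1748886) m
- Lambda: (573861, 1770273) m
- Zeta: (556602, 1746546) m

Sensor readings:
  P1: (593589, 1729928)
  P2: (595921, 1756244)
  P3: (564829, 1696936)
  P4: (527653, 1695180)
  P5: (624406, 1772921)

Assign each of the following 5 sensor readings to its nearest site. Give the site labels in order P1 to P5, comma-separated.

Gamma, Gamma, Delta, Theta, Gamma

P1 → Gamma (d²=400442600.00)
P2 → Gamma (d²=70737640.00)
P3 → Delta (d²=590351633.00)
P4 → Theta (d²=131022020.00)
P5 → Gamma (d²=1173578146.00)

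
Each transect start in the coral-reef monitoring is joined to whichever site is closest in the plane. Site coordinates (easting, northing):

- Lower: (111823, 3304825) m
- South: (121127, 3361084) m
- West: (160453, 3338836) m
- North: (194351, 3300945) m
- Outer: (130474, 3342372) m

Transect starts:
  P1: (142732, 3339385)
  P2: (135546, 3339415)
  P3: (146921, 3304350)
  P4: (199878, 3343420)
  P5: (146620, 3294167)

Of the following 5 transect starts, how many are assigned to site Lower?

P1 → Outer
P2 → Outer
P3 → Lower
P4 → West
P5 → Lower
2 of the 5 go to Lower.

2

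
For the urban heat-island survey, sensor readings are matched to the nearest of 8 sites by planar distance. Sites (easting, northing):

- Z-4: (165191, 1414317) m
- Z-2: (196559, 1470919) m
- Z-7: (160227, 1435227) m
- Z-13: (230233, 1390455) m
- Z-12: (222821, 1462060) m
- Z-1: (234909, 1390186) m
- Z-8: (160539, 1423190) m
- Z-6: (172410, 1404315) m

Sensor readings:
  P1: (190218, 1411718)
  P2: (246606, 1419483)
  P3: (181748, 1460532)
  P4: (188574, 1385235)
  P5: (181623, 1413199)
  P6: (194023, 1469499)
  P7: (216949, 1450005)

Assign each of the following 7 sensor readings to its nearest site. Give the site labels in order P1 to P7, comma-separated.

P1 → Z-6 (d²=371929273.00)
P2 → Z-1 (d²=995134018.00)
P3 → Z-2 (d²=327255490.00)
P4 → Z-6 (d²=625321296.00)
P5 → Z-6 (d²=163804825.00)
P6 → Z-2 (d²=8447696.00)
P7 → Z-12 (d²=179803409.00)

Z-6, Z-1, Z-2, Z-6, Z-6, Z-2, Z-12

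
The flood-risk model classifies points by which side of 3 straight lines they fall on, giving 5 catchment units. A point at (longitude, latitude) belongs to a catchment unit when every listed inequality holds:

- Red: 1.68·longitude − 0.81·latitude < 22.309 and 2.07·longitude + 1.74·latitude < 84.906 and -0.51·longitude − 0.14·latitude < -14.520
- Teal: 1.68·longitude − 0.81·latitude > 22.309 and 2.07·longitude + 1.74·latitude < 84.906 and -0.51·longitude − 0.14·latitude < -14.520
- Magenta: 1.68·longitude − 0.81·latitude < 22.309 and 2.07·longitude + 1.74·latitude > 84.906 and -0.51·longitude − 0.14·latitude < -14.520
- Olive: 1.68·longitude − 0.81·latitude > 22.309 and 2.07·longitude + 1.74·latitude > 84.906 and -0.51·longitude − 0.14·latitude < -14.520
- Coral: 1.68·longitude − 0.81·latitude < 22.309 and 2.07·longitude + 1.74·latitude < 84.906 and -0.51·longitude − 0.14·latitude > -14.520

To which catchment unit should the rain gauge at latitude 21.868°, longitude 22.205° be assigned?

1.68·22.205 − 0.81·21.868 = 19.591, which is < 22.309
2.07·22.205 + 1.74·21.868 = 84.015, which is < 84.906
-0.51·22.205 − 0.14·21.868 = -14.386, which is > -14.520
This sign pattern matches Coral.

Coral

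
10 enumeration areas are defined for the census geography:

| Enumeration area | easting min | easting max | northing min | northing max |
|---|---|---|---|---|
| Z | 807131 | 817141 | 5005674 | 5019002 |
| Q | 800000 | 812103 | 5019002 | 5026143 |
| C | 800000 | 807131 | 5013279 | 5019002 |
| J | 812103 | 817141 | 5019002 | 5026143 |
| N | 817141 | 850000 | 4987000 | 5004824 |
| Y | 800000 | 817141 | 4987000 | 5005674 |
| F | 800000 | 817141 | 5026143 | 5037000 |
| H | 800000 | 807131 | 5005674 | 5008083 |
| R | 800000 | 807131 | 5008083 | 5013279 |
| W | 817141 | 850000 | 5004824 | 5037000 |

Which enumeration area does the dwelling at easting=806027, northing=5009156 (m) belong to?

The point has easting = 806027 and northing = 5009156.
Only R satisfies 800000 ≤ easting ≤ 807131 and 5008083 ≤ northing ≤ 5013279.

R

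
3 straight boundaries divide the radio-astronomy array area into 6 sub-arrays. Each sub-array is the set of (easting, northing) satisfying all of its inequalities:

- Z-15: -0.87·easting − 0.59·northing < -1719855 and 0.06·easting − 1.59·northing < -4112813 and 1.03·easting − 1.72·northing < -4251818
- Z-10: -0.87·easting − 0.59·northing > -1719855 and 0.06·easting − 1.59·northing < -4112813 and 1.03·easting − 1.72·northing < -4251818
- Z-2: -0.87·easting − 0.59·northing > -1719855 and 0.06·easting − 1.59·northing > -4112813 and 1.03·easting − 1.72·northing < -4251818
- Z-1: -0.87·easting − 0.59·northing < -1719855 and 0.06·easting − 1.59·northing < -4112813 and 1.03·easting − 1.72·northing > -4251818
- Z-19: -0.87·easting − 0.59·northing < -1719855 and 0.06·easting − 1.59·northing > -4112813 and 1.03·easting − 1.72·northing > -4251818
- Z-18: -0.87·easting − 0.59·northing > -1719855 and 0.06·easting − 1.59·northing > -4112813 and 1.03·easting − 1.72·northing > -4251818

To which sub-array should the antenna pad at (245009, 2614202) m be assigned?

Z-1

-0.87·245009 − 0.59·2614202 = -1755537.010, which is < -1719855
0.06·245009 − 1.59·2614202 = -4141880.640, which is < -4112813
1.03·245009 − 1.72·2614202 = -4244068.170, which is > -4251818
This sign pattern matches Z-1.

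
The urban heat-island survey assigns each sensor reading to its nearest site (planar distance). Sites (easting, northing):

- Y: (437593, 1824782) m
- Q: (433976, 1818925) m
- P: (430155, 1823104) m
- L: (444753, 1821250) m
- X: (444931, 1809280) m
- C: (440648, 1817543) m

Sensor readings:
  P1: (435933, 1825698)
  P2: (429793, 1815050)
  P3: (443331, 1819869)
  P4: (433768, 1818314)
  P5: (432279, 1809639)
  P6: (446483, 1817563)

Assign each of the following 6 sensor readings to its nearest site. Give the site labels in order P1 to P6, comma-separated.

P1 → Y (d²=3594656.00)
P2 → Q (d²=32513114.00)
P3 → L (d²=3929245.00)
P4 → Q (d²=416585.00)
P5 → Q (d²=89109605.00)
P6 → L (d²=16586869.00)

Y, Q, L, Q, Q, L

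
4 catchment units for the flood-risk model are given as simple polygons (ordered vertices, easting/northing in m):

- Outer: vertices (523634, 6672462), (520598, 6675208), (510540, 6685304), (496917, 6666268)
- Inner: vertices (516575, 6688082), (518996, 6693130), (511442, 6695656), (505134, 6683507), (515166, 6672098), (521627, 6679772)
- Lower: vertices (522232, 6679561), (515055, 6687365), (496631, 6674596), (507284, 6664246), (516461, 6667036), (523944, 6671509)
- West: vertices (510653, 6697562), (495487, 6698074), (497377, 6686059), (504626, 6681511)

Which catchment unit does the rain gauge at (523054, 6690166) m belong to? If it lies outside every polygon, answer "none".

Cast a ray rightward from (523054, 6690166). For each polygon, the edges (by vertex number in listed order) whose endpoints lie on opposite sides of northing = 6690166, where each meets that height, and whether that is right or left of the point:
Outer: no edge straddles that height → 0 crossings.
Inner: 1–2 at easting≈517574.5 (left), 3–4 at easting≈508591.5 (left) → 0 crossings.
Lower: no edge straddles that height → 0 crossings.
West: 2–3 at easting≈496731.0 (left), 4–1 at easting≈507875.9 (left) → 0 crossings.
All counts are even, so the point lies outside every listed polygon.

none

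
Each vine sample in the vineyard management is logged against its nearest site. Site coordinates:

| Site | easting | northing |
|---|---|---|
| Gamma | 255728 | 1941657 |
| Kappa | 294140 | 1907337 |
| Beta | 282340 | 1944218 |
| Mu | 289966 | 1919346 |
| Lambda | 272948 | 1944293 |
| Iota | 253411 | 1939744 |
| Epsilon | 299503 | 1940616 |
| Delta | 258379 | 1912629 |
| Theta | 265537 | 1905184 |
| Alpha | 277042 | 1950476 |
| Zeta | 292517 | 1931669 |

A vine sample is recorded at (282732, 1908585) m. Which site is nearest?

Squared distances to each site:
Gamma: 1822973200.000; Kappa: 131699968.000; Beta: 1269864353.000; Mu: 168129877.000; Lambda: 1370787920.000; Iota: 1830604322.000; Epsilon: 1307251402.000; Delta: 609422545.000; Theta: 307234826.000; Alpha: 1787231981.000; Zeta: 628617281.000.
Minimum at Kappa.

Kappa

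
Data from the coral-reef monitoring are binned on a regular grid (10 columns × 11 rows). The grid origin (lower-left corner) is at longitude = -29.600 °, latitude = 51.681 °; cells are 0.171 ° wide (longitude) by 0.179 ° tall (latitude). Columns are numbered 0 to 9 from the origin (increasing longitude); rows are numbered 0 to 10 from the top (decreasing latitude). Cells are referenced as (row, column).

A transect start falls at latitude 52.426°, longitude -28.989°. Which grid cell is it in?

(6, 3)

Column index: ⌊(-28.989 − -29.600) / 0.171⌋ = ⌊3.573⌋ = 3
Row offset from origin: ⌊(52.426 − 51.681) / 0.179⌋ = ⌊4.162⌋ = 4 → row 6 (counted from top)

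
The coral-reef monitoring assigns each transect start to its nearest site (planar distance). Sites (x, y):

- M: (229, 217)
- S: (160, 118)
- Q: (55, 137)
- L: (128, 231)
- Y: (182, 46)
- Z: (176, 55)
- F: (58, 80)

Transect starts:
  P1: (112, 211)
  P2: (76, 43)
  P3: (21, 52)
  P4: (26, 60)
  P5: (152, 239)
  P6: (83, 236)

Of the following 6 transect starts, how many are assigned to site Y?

P1 → L
P2 → F
P3 → F
P4 → F
P5 → L
P6 → L
0 of the 6 go to Y.

0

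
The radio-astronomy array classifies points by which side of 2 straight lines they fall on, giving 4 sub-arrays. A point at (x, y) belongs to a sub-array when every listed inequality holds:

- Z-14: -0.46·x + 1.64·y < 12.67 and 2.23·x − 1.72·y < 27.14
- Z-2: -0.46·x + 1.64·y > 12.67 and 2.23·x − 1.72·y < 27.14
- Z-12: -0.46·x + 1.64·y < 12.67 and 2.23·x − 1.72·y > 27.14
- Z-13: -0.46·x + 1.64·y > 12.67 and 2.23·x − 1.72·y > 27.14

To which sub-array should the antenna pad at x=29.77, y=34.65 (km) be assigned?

-0.46·29.77 + 1.64·34.65 = 43.132, which is > 12.67
2.23·29.77 − 1.72·34.65 = 6.789, which is < 27.14
This sign pattern matches Z-2.

Z-2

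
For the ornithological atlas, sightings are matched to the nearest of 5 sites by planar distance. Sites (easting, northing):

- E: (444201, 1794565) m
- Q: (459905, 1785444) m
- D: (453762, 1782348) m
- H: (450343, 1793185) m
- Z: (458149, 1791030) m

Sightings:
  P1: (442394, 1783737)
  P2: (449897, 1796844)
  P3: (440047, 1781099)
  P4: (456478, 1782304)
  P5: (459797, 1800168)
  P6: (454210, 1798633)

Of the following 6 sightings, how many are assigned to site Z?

P1 → E
P2 → H
P3 → D
P4 → D
P5 → Z
P6 → H
1 of the 6 goes to Z.

1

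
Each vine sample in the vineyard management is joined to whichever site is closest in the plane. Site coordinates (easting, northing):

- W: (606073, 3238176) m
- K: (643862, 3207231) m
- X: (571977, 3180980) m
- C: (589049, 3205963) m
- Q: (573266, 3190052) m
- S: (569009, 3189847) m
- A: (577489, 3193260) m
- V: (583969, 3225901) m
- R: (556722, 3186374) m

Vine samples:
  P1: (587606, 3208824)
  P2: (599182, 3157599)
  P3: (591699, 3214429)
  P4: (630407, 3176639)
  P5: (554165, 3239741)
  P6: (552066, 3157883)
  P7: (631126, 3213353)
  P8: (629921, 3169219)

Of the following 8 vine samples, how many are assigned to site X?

P1 → C
P2 → X
P3 → C
P4 → K
P5 → V
P6 → R
P7 → K
P8 → K
1 of the 8 goes to X.

1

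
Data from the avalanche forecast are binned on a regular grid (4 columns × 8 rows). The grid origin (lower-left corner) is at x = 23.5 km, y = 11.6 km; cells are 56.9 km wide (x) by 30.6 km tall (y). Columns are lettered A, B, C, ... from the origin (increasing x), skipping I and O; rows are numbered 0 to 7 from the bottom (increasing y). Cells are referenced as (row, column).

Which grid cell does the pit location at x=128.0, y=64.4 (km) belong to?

Column index: ⌊(128.0 − 23.5) / 56.9⌋ = ⌊1.837⌋ = 1 → column B
Row offset from origin: ⌊(64.4 − 11.6) / 30.6⌋ = ⌊1.725⌋ = 1 → row 1

(1, B)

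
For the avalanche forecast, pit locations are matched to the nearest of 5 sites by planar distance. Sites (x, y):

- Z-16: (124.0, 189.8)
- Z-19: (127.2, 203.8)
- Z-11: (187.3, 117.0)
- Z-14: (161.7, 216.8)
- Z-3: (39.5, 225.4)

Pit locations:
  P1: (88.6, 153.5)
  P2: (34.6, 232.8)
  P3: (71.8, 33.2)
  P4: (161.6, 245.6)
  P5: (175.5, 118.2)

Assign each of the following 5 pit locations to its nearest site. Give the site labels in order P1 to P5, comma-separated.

Z-16, Z-3, Z-11, Z-14, Z-11

P1 → Z-16 (d²=2570.85)
P2 → Z-3 (d²=78.77)
P3 → Z-11 (d²=20362.69)
P4 → Z-14 (d²=829.45)
P5 → Z-11 (d²=140.68)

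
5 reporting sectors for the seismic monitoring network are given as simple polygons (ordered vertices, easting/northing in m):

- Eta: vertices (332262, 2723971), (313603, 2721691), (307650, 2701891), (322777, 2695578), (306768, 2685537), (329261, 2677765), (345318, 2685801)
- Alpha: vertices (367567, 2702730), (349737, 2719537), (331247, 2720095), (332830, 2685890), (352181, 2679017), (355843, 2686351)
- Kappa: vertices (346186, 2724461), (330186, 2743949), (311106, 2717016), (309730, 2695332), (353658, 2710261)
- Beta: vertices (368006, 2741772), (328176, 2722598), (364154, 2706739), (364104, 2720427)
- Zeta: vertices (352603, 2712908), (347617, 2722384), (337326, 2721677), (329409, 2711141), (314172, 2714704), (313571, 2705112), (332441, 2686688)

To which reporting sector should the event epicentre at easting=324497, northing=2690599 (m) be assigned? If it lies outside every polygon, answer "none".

Eta

Cast a ray rightward from (324497, 2690599). For each polygon, the edges (by vertex number in listed order) whose endpoints lie on opposite sides of northing = 2690599, where each meets that height, and whether that is right or left of the point:
Eta: 4–5 at easting≈314838.7 (left), 7–1 at easting≈343676.9 (right) → 1 crossing.
Alpha: 3–4 at easting≈332612.1 (right), 6–1 at easting≈358883.7 (right) → 2 crossings.
Kappa: no edge straddles that height → 0 crossings.
Beta: no edge straddles that height → 0 crossings.
Zeta: 6–7 at easting≈328435.3 (right), 7–1 at easting≈335448.4 (right) → 2 crossings.
Only Eta has an odd count, so the point is inside Eta.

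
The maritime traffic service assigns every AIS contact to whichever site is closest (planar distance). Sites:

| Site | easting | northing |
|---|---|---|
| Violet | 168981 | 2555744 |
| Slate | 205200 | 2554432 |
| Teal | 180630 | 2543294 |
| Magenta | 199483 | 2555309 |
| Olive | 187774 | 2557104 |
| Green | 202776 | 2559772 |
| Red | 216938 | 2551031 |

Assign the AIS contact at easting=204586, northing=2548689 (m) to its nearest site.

Squared distances to each site:
Violet: 1317489050.000; Slate: 33359045.000; Teal: 602995961.000; Magenta: 69865009.000; Olive: 353455569.000; Green: 126108989.000; Red: 158056868.000.
Minimum at Slate.

Slate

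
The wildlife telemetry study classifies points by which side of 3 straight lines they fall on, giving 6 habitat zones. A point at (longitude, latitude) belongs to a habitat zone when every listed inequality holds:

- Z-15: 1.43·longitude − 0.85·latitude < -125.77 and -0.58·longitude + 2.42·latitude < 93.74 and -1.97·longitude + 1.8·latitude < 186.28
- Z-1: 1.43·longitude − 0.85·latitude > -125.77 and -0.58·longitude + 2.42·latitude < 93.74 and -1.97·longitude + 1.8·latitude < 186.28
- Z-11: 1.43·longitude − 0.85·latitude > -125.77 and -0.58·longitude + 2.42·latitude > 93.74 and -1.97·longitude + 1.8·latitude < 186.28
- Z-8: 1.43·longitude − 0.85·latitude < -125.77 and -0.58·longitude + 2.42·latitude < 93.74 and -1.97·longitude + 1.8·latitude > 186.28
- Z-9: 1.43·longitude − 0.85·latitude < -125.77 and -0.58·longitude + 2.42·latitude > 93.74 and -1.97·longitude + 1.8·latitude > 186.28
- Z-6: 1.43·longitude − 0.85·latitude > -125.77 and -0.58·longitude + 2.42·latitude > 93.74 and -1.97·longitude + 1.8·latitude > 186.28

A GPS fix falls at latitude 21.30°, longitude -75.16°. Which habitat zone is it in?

Z-6

1.43·-75.16 − 0.85·21.30 = -125.584, which is > -125.77
-0.58·-75.16 + 2.42·21.30 = 95.139, which is > 93.74
-1.97·-75.16 + 1.8·21.30 = 186.405, which is > 186.28
This sign pattern matches Z-6.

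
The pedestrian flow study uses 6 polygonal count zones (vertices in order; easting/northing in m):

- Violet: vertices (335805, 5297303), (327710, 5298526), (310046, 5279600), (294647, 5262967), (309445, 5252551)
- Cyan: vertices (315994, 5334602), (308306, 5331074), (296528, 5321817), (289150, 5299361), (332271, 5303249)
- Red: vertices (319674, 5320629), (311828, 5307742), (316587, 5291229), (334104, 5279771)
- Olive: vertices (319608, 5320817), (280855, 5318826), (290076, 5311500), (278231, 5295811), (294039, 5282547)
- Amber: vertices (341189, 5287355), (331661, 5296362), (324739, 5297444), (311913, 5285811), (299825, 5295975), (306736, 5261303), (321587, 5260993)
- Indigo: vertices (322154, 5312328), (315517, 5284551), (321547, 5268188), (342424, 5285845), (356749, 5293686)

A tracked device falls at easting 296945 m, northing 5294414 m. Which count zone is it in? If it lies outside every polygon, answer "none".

Cast a ray rightward from (296945, 5294414). For each polygon, the edges (by vertex number in listed order) whose endpoints lie on opposite sides of northing = 5294414, where each meets that height, and whether that is right or left of the point:
Violet: 2–3 at easting≈323872.2 (right), 5–1 at easting≈334103.3 (right) → 2 crossings.
Cyan: no edge straddles that height → 0 crossings.
Red: 2–3 at easting≈315669.1 (right), 4–1 at easting≈328932.5 (right) → 2 crossings.
Olive: 4–5 at easting≈279895.9 (left), 5–1 at easting≈301967.6 (right) → 1 crossing.
Amber: 1–2 at easting≈333721.7 (right), 3–4 at easting≈321398.3 (right), 4–5 at easting≈301681.5 (right), 5–6 at easting≈300136.1 (right) → 4 crossings.
Indigo: 1–2 at easting≈317873.7 (right), 5–1 at easting≈355398.0 (right) → 2 crossings.
Only Olive has an odd count, so the point is inside Olive.

Olive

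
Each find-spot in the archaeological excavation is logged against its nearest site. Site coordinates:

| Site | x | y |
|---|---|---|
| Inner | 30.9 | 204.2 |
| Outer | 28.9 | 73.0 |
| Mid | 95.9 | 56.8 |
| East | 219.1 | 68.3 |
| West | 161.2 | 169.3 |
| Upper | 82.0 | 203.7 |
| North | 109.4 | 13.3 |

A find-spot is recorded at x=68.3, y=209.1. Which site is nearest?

Upper

Squared distances to each site:
Inner: 1422.770; Outer: 20075.570; Mid: 23957.050; East: 42565.280; West: 10214.450; Upper: 216.850; North: 40026.850.
Minimum at Upper.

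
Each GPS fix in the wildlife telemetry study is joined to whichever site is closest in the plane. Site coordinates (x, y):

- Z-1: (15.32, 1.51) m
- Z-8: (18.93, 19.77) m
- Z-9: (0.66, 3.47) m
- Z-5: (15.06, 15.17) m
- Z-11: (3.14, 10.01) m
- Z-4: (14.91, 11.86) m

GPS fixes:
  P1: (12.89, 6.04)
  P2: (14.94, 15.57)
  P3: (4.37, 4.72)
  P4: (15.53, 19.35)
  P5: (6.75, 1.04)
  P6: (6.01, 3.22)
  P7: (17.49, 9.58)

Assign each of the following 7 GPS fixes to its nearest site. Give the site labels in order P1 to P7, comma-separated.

Z-1, Z-5, Z-9, Z-8, Z-9, Z-9, Z-4

P1 → Z-1 (d²=26.43)
P2 → Z-5 (d²=0.17)
P3 → Z-9 (d²=15.33)
P4 → Z-8 (d²=11.74)
P5 → Z-9 (d²=42.99)
P6 → Z-9 (d²=28.68)
P7 → Z-4 (d²=11.85)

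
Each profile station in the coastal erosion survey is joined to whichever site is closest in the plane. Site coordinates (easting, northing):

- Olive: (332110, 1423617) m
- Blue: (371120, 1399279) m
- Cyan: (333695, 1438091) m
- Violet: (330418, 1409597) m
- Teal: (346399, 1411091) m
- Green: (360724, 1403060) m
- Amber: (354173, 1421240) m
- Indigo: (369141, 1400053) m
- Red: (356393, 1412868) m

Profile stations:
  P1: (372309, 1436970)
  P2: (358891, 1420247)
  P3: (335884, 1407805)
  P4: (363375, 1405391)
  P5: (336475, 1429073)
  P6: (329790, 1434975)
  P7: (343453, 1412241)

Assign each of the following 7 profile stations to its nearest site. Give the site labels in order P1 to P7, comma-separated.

P1 → Amber (d²=576347396.00)
P2 → Amber (d²=23245573.00)
P3 → Violet (d²=33088420.00)
P4 → Green (d²=12461362.00)
P5 → Olive (d²=48821161.00)
P6 → Cyan (d²=24958481.00)
P7 → Teal (d²=10001416.00)

Amber, Amber, Violet, Green, Olive, Cyan, Teal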